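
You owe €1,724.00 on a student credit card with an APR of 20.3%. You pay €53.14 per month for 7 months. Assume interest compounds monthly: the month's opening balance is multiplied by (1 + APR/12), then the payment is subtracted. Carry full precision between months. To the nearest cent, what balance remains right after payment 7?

€1,547.41

Monthly rate r = 20.3%/12 = 1.69167% = 0.0169167.
Each month: B ← B·(1+r) − €53.14.
Month 1: interest €29.16; balance after payment €1,700.02.
Month 2: interest €28.76; balance after payment €1,675.64.
Month 3: interest €28.35; balance after payment €1,650.85.
Month 4: interest €27.93; balance after payment €1,625.64.
Month 5: interest €27.50; balance after payment €1,600.00.
Month 6: interest €27.07; balance after payment €1,573.92.
Month 7: interest €26.63; balance after payment €1,547.41.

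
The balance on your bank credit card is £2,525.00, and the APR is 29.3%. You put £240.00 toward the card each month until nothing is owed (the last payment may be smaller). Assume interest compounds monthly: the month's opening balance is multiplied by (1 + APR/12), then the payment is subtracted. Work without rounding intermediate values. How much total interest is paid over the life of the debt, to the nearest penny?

£429.46

Monthly rate r = 29.3%/12 = 2.44167% = 0.0244167.
Payoff takes n = ⌈−ln(1 − rB₀/P)/ln(1+r)⌉ = ⌈12.308⌉ = 13 payments; the last is £74.46.
Total paid = 12·£240.00 + £74.46 = £2,954.46.
Total interest = total paid − principal = £2,954.46 − £2,525.00 = £429.46.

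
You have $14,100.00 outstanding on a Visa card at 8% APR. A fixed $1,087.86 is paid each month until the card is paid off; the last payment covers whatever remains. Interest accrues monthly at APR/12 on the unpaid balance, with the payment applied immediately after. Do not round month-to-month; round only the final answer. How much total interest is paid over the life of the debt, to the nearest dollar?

$697

Monthly rate r = 8%/12 = 0.666667% = 0.00666667.
Payoff takes n = ⌈−ln(1 − rB₀/P)/ln(1+r)⌉ = ⌈13.601⌉ = 14 payments; the last is $654.50.
Total paid = 13·$1,087.86 + $654.50 = $14,796.68.
Total interest = total paid − principal = $14,796.68 − $14,100.00 = $696.68.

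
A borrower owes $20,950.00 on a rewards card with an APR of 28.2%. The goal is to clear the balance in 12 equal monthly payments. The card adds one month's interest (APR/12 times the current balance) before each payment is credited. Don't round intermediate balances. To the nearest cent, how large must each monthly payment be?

$2,023.85

Monthly rate r = 28.2%/12 = 2.35% = 0.0235.
Level-payment amortization: P = B₀·r / (1 − (1+r)^(−n)) = 20950.00·0.0235 / (1 − 1.0235^(−12)).
Denominator 1 − (1+r)^(−12) = 0.243261489.
P = 492.325 / 0.243261489 ≈ 2023.85.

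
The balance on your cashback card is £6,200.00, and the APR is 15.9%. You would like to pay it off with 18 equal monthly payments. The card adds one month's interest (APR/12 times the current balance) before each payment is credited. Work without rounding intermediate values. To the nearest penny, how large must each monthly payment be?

Monthly rate r = 15.9%/12 = 1.325% = 0.01325.
Level-payment amortization: P = B₀·r / (1 − (1+r)^(−n)) = 6200.00·0.01325 / (1 − 1.01325^(−18)).
Denominator 1 − (1+r)^(−18) = 0.210956445.
P = 82.15 / 0.210956445 ≈ 389.42.

£389.42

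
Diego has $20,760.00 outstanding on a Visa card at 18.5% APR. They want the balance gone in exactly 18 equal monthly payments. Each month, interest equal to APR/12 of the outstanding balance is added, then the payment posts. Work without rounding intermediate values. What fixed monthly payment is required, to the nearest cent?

$1,329.56

Monthly rate r = 18.5%/12 = 1.54167% = 0.0154167.
Level-payment amortization: P = B₀·r / (1 − (1+r)^(−n)) = 20760.00·0.0154167 / (1 − 1.01542^(−18)).
Denominator 1 − (1+r)^(−18) = 0.240718488.
P = 320.05 / 0.240718488 ≈ 1329.56.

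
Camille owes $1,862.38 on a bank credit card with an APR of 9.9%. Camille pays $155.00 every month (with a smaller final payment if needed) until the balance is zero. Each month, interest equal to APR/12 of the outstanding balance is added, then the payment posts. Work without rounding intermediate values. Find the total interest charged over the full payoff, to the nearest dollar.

$107

Monthly rate r = 9.9%/12 = 0.825% = 0.00825.
Payoff takes n = ⌈−ln(1 − rB₀/P)/ln(1+r)⌉ = ⌈12.706⌉ = 13 payments; the last is $109.49.
Total paid = 12·$155.00 + $109.49 = $1,969.49.
Total interest = total paid − principal = $1,969.49 − $1,862.38 = $107.11.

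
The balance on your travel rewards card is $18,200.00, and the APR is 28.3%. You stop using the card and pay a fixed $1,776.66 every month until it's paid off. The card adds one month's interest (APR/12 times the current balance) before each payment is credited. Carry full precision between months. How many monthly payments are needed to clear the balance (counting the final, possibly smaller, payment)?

Monthly rate r = 28.3%/12 = 2.35833% = 0.0235833.
Recurrence: B ← B·(1+r) − $1,776.66.
Month 1: interest $429.22; balance after payment $16,852.56.
Month 2: interest $397.44; balance after payment $15,473.34.
Closed form: n = −ln(1 − rB₀/P)/ln(1+r) = −ln(0.75841)/ln(1.02358) ≈ 11.863, so the balance reaches zero during payment 12.

12 payments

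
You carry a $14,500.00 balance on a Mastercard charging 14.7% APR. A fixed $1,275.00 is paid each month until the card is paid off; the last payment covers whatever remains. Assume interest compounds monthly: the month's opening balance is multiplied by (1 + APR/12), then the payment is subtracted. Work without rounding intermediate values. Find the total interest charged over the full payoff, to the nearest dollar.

$1,212

Monthly rate r = 14.7%/12 = 1.225% = 0.01225.
Payoff takes n = ⌈−ln(1 − rB₀/P)/ln(1+r)⌉ = ⌈12.322⌉ = 13 payments; the last is $412.01.
Total paid = 12·$1,275.00 + $412.01 = $15,712.01.
Total interest = total paid − principal = $15,712.01 − $14,500.00 = $1,212.01.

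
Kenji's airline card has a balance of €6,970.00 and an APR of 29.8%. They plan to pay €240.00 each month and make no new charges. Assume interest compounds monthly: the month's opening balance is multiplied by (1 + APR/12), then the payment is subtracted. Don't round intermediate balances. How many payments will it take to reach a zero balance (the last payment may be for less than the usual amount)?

53 months

Monthly rate r = 29.8%/12 = 2.48333% = 0.0248333.
Recurrence: B ← B·(1+r) − €240.00.
Month 1: interest €173.09; balance after payment €6,903.09.
Month 2: interest €171.43; balance after payment €6,834.52.
Closed form: n = −ln(1 − rB₀/P)/ln(1+r) = −ln(0.2788)/ln(1.02483) ≈ 52.070, so the balance reaches zero during payment 53.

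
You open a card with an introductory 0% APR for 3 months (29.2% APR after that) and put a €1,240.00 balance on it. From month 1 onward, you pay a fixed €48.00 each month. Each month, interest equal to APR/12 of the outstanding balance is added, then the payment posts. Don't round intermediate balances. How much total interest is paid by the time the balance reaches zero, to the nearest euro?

Promo months 1–3 at r₀ = 0%/12 = 0; months 4+ at r₁ = 29.2%/12 = 0.0243333.
After month 3 (no interest yet): B = €1,240.00 − 3·€48.00 = €1,096.00.
Then at r₁ with €48.00/mo: n₂ = −ln(1 − r₁·B/P)/ln(1+r₁) ≈ 33.73 → 34 more payments.
Total paid = 36·€48.00 + €35.39 = €1,763.39; interest = €1,763.39 − €1,240.00 = €523.39.

€523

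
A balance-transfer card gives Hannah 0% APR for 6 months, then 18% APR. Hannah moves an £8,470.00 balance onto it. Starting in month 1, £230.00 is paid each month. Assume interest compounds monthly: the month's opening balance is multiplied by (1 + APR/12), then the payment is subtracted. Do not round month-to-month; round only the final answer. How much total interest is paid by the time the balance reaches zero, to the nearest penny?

£2,497.80

Promo months 1–6 at r₀ = 0%/12 = 0; months 7+ at r₁ = 18%/12 = 0.015.
After month 6 (no interest yet): B = £8,470.00 − 6·£230.00 = £7,090.00.
Then at r₁ with £230.00/mo: n₂ = −ln(1 − r₁·B/P)/ln(1+r₁) ≈ 41.68 → 42 more payments.
Total paid = 47·£230.00 + £157.80 = £10,967.80; interest = £10,967.80 − £8,470.00 = £2,497.80.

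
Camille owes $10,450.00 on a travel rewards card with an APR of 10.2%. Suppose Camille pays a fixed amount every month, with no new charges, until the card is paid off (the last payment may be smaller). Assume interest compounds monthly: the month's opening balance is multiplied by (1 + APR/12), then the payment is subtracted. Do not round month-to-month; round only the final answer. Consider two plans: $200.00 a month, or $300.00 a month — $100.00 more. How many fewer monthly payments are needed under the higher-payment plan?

28 fewer payments

Monthly rate r = 10.2%/12 = 0.85% = 0.0085.
At $200.00/mo: n = ⌈−ln(1 − rB₀/P)/ln(1+r)⌉ = 70 payments (last $75.59); total interest = total paid − $10,450.00 = $3,425.59.
At $300.00/mo: 42 payments (last $144.51); total interest $1,994.51.
Payments saved = 70 − 42 = 28.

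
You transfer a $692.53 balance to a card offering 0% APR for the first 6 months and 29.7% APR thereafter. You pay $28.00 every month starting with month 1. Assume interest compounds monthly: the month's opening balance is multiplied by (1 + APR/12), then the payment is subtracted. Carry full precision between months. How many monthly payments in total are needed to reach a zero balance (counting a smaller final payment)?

Promo months 1–6 at r₀ = 0%/12 = 0; months 7+ at r₁ = 29.7%/12 = 0.02475.
After month 6 (no interest yet): B = $692.53 − 6·$28.00 = $524.53.
Then at r₁ with $28.00/mo: n₂ = −ln(1 − r₁·B/P)/ln(1+r₁) ≈ 25.48 → 26 more payments.

32 months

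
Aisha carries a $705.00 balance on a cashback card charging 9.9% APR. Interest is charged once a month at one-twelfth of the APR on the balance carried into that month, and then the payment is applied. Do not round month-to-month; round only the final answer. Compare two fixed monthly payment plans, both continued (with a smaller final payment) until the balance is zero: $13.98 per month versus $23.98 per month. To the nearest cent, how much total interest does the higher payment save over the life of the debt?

$104.52

Monthly rate r = 9.9%/12 = 0.825% = 0.00825.
At $13.98/mo: n = ⌈−ln(1 − rB₀/P)/ln(1+r)⌉ = 66 payments (last $6.61); total interest = total paid − $705.00 = $210.31.
At $23.98/mo: 34 payments (last $19.45); total interest $105.79.
Interest saved = $210.31 − $105.79 = $104.52.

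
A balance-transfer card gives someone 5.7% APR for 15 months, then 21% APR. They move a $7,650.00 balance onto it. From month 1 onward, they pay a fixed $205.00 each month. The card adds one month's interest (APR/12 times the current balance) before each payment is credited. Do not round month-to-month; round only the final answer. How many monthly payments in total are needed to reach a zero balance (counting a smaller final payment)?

Promo months 1–15 at r₀ = 5.7%/12 = 0.00475; months 16+ at r₁ = 21%/12 = 0.0175.
After month 15: iterate B ← B·(1+r₀) − $205.00 for 15 months → $5,034.19.
Then at r₁ with $205.00/mo: n₂ = −ln(1 − r₁·B/P)/ln(1+r₁) ≈ 32.38 → 33 more payments.

48 months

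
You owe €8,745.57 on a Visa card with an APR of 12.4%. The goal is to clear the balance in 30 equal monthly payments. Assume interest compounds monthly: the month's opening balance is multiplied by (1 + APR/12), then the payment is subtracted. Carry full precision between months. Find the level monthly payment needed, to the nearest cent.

Monthly rate r = 12.4%/12 = 1.03333% = 0.0103333.
Level-payment amortization: P = B₀·r / (1 − (1+r)^(−n)) = 8745.57·0.0103333 / (1 − 1.01033^(−30)).
Denominator 1 − (1+r)^(−30) = 0.265385408.
P = 90.3709 / 0.265385408 ≈ 340.53.

€340.53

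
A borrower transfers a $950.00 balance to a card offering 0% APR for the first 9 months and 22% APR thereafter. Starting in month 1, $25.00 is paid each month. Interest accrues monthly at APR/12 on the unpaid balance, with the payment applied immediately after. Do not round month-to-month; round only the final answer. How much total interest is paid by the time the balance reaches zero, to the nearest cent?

$318.92

Promo months 1–9 at r₀ = 0%/12 = 0; months 10+ at r₁ = 22%/12 = 0.0183333.
After month 9 (no interest yet): B = $950.00 − 9·$25.00 = $725.00.
Then at r₁ with $25.00/mo: n₂ = −ln(1 − r₁·B/P)/ln(1+r₁) ≈ 41.75 → 42 more payments.
Total paid = 50·$25.00 + $18.92 = $1,268.92; interest = $1,268.92 − $950.00 = $318.92.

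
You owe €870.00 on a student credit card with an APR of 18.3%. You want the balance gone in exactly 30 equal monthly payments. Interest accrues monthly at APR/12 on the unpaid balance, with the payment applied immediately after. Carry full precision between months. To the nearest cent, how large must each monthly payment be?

€36.35

Monthly rate r = 18.3%/12 = 1.525% = 0.01525.
Level-payment amortization: P = B₀·r / (1 − (1+r)^(−n)) = 870.00·0.01525 / (1 − 1.01525^(−30)).
Denominator 1 − (1+r)^(−30) = 0.364946878.
P = 13.2675 / 0.364946878 ≈ 36.35.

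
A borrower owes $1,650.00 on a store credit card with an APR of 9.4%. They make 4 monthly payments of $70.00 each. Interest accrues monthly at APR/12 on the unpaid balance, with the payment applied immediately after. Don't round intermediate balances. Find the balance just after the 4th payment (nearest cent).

$1,419.00

Monthly rate r = 9.4%/12 = 0.783333% = 0.00783333.
Each month: B ← B·(1+r) − $70.00.
Month 1: interest $12.92; balance after payment $1,592.92.
Month 2: interest $12.48; balance after payment $1,535.40.
Month 3: interest $12.03; balance after payment $1,477.43.
Month 4: interest $11.57; balance after payment $1,419.00.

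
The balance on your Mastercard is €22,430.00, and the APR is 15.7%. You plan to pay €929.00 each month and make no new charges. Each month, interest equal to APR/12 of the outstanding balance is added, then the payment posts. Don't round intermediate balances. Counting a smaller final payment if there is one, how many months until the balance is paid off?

Monthly rate r = 15.7%/12 = 1.30833% = 0.0130833.
Recurrence: B ← B·(1+r) − €929.00.
Month 1: interest €293.46; balance after payment €21,794.46.
Month 2: interest €285.14; balance after payment €21,150.60.
Closed form: n = −ln(1 − rB₀/P)/ln(1+r) = −ln(0.68411)/ln(1.01308) ≈ 29.206, so the balance reaches zero during payment 30.

30 payments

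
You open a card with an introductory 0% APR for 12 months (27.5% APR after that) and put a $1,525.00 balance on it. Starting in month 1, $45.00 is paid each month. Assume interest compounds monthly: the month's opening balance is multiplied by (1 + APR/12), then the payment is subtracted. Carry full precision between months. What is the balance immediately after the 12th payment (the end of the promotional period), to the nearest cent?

Promo months 1–12 at r₀ = 0%/12 = 0; months 13+ at r₁ = 27.5%/12 = 0.0229167.
After month 12 (no interest yet): B = $1,525.00 − 12·$45.00 = $985.00.

$985.00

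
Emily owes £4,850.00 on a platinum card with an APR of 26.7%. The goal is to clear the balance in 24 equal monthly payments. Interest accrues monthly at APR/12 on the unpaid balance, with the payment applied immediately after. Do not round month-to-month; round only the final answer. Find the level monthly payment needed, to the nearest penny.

Monthly rate r = 26.7%/12 = 2.225% = 0.02225.
Level-payment amortization: P = B₀·r / (1 − (1+r)^(−n)) = 4850.00·0.02225 / (1 − 1.02225^(−24)).
Denominator 1 − (1+r)^(−24) = 0.410302701.
P = 107.912 / 0.410302701 ≈ 263.01.

£263.01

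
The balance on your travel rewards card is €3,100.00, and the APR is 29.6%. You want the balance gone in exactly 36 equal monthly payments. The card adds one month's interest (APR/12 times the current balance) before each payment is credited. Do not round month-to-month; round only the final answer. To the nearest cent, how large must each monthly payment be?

Monthly rate r = 29.6%/12 = 2.46667% = 0.0246667.
Level-payment amortization: P = B₀·r / (1 − (1+r)^(−n)) = 3100.00·0.0246667 / (1 − 1.02467^(−36)).
Denominator 1 − (1+r)^(−36) = 0.584064397.
P = 76.4667 / 0.584064397 ≈ 130.92.

€130.92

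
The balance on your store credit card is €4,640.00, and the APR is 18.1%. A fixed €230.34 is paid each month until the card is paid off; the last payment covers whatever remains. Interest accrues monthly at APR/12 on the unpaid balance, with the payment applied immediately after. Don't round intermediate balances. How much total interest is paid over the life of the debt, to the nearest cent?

Monthly rate r = 18.1%/12 = 1.50833% = 0.0150833.
Payoff takes n = ⌈−ln(1 − rB₀/P)/ln(1+r)⌉ = ⌈24.192⌉ = 25 payments; the last is €44.58.
Total paid = 24·€230.34 + €44.58 = €5,572.74.
Total interest = total paid − principal = €5,572.74 − €4,640.00 = €932.74.

€932.74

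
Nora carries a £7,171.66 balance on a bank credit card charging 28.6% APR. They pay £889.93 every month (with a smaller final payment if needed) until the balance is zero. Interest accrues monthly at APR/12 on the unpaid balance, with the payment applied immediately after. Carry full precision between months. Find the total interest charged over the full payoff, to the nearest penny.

Monthly rate r = 28.6%/12 = 2.38333% = 0.0238333.
Payoff takes n = ⌈−ln(1 − rB₀/P)/ln(1+r)⌉ = ⌈9.055⌉ = 10 payments; the last is £49.29.
Total paid = 9·£889.93 + £49.29 = £8,058.66.
Total interest = total paid − principal = £8,058.66 − £7,171.66 = £887.00.

£887.00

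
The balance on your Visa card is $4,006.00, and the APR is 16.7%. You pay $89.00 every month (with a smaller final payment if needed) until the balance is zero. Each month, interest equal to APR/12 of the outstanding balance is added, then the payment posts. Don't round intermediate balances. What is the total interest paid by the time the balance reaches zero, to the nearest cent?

$2,334.46

Monthly rate r = 16.7%/12 = 1.39167% = 0.0139167.
Payoff takes n = ⌈−ln(1 − rB₀/P)/ln(1+r)⌉ = ⌈71.240⌉ = 72 payments; the last is $21.46.
Total paid = 71·$89.00 + $21.46 = $6,340.46.
Total interest = total paid − principal = $6,340.46 − $4,006.00 = $2,334.46.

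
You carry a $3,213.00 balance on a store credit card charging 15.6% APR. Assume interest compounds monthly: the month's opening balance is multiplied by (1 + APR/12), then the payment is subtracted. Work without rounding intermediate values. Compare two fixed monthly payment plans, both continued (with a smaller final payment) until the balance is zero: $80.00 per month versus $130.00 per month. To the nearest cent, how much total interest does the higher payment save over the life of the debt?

$672.52

Monthly rate r = 15.6%/12 = 1.3% = 0.013.
At $80.00/mo: n = ⌈−ln(1 − rB₀/P)/ln(1+r)⌉ = 58 payments (last $13.42); total interest = total paid − $3,213.00 = $1,360.42.
At $130.00/mo: 31 payments (last $0.90); total interest $687.90.
Interest saved = $1,360.42 − $687.90 = $672.52.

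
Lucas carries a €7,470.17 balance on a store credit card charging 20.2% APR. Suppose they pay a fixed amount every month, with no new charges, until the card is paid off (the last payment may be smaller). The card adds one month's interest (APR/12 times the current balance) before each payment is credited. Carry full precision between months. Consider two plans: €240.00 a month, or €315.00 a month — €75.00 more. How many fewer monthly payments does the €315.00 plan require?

Monthly rate r = 20.2%/12 = 1.68333% = 0.0168333.
At €240.00/mo: n = ⌈−ln(1 − rB₀/P)/ln(1+r)⌉ = 45 payments (last €111.62); total interest = total paid − €7,470.17 = €3,201.45.
At €315.00/mo: 31 payments (last €164.74); total interest €2,144.57.
Payments saved = 45 − 31 = 14.

14 fewer payments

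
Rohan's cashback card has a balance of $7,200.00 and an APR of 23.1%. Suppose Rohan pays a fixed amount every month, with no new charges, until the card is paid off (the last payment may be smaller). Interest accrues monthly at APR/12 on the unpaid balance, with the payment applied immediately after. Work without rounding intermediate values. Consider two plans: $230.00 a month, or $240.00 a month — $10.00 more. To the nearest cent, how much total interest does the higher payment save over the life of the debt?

Monthly rate r = 23.1%/12 = 1.925% = 0.01925.
At $230.00/mo: n = ⌈−ln(1 − rB₀/P)/ln(1+r)⌉ = 49 payments (last $92.38); total interest = total paid − $7,200.00 = $3,932.38.
At $240.00/mo: 46 payments (last $45.01); total interest $3,645.01.
Interest saved = $3,932.38 − $3,645.01 = $287.37.

$287.37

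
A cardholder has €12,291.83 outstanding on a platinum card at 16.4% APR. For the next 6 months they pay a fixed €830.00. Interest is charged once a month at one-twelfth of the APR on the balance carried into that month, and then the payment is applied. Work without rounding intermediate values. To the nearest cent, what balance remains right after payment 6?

€8,181.55

Monthly rate r = 16.4%/12 = 1.36667% = 0.0136667.
Each month: B ← B·(1+r) − €830.00.
Month 1: interest €167.99; balance after payment €11,629.82.
Month 2: interest €158.94; balance after payment €10,958.76.
Month 3: interest €149.77; balance after payment €10,278.53.
Month 4: interest €140.47; balance after payment €9,589.00.
Month 5: interest €131.05; balance after payment €8,890.05.
Month 6: interest €121.50; balance after payment €8,181.55.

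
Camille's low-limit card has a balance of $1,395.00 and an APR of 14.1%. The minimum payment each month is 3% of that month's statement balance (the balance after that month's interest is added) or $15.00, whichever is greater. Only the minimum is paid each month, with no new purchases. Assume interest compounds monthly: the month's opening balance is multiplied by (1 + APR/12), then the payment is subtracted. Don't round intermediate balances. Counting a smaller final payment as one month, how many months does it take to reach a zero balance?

Monthly rate r = 14.1%/12 = 1.175% = 0.01175.
While 3% of the post-interest balance exceeds $15.00, each month B ← (B·(1+r))·(1 − 0.03), i.e. B shrinks by the factor (1+r)·0.97 = 0.9814.
This holds for months 1–56. Entering month 57 the balance is $487.41; 3% of the post-interest balance is now below $15.00, so the flat $15.00 minimum applies from here.
From month 57 a fixed $15.00 at rate r clears $487.41 in 42 more payments. Total: 56 + 42 = 98 months.

98 months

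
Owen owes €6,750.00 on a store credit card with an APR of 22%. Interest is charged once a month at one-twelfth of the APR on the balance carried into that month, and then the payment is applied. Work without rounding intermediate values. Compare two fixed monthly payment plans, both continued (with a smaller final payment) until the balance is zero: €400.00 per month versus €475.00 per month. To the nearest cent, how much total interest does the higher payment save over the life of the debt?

€258.56

Monthly rate r = 22%/12 = 1.83333% = 0.0183333.
At €400.00/mo: n = ⌈−ln(1 − rB₀/P)/ln(1+r)⌉ = 21 payments (last €150.84); total interest = total paid − €6,750.00 = €1,400.84.
At €475.00/mo: 17 payments (last €292.28); total interest €1,142.28.
Interest saved = €1,400.84 − €1,142.28 = €258.56.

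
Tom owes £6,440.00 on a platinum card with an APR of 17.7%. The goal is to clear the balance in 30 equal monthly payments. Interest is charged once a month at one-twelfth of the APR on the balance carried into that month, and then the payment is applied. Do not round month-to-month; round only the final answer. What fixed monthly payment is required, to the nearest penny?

£267.21

Monthly rate r = 17.7%/12 = 1.475% = 0.01475.
Level-payment amortization: P = B₀·r / (1 − (1+r)^(−n)) = 6440.00·0.01475 / (1 − 1.01475^(−30)).
Denominator 1 − (1+r)^(−30) = 0.355492166.
P = 94.99 / 0.355492166 ≈ 267.21.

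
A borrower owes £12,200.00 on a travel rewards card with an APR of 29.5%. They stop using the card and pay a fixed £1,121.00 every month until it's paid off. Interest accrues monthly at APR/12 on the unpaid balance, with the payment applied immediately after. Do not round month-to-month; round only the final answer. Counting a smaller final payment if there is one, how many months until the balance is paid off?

Monthly rate r = 29.5%/12 = 2.45833% = 0.0245833.
Recurrence: B ← B·(1+r) − £1,121.00.
Month 1: interest £299.92; balance after payment £11,378.92.
Month 2: interest £279.73; balance after payment £10,537.65.
Closed form: n = −ln(1 − rB₀/P)/ln(1+r) = −ln(0.73246)/ln(1.02458) ≈ 12.820, so the balance reaches zero during payment 13.

13 payments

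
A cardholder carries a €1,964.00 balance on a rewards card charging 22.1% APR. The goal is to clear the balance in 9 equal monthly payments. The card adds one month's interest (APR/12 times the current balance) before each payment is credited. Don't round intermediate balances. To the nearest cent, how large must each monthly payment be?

Monthly rate r = 22.1%/12 = 1.84167% = 0.0184167.
Level-payment amortization: P = B₀·r / (1 − (1+r)^(−n)) = 1964.00·0.0184167 / (1 − 1.01842^(−9)).
Denominator 1 − (1+r)^(−9) = 0.151463521.
P = 36.1703 / 0.151463521 ≈ 238.81.

€238.81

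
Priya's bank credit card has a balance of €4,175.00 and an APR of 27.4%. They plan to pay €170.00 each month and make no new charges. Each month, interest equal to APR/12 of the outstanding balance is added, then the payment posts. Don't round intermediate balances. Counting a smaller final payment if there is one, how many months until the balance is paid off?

Monthly rate r = 27.4%/12 = 2.28333% = 0.0228333.
Recurrence: B ← B·(1+r) − €170.00.
Month 1: interest €95.33; balance after payment €4,100.33.
Month 2: interest €93.62; balance after payment €4,023.95.
Closed form: n = −ln(1 − rB₀/P)/ln(1+r) = −ln(0.43924)/ln(1.02283) ≈ 36.441, so the balance reaches zero during payment 37.

37 months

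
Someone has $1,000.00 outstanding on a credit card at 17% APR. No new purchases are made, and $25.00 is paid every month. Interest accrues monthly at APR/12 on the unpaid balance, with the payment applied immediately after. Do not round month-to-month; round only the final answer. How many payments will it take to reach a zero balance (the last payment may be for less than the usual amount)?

Monthly rate r = 17%/12 = 1.41667% = 0.0141667.
Recurrence: B ← B·(1+r) − $25.00.
Month 1: interest $14.17; balance after payment $989.17.
Month 2: interest $14.01; balance after payment $978.18.
Closed form: n = −ln(1 − rB₀/P)/ln(1+r) = −ln(0.43333)/ln(1.01417) ≈ 59.446, so the balance reaches zero during payment 60.

60 months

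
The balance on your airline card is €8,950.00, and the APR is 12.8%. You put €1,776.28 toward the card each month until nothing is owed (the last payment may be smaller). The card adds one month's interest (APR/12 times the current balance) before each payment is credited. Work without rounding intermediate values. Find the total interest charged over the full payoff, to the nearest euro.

€300

Monthly rate r = 12.8%/12 = 1.06667% = 0.0106667.
Payoff takes n = ⌈−ln(1 − rB₀/P)/ln(1+r)⌉ = ⌈5.207⌉ = 6 payments; the last is €368.61.
Total paid = 5·€1,776.28 + €368.61 = €9,250.01.
Total interest = total paid − principal = €9,250.01 − €8,950.00 = €300.01.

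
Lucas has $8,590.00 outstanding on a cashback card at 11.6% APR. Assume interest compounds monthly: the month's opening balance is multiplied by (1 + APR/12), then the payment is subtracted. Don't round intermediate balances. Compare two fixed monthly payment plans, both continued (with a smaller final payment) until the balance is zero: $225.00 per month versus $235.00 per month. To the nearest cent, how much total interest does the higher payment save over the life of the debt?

Monthly rate r = 11.6%/12 = 0.966667% = 0.00966667.
At $225.00/mo: n = ⌈−ln(1 − rB₀/P)/ln(1+r)⌉ = 48 payments (last $196.12); total interest = total paid − $8,590.00 = $2,181.12.
At $235.00/mo: 46 payments (last $74.39); total interest $2,059.39.
Interest saved = $2,181.12 − $2,059.39 = $121.73.

$121.73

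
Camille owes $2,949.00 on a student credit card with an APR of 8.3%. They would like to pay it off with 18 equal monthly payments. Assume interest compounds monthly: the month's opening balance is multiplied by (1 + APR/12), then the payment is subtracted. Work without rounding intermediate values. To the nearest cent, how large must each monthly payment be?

$174.81

Monthly rate r = 8.3%/12 = 0.691667% = 0.00691667.
Level-payment amortization: P = B₀·r / (1 − (1+r)^(−n)) = 2949.00·0.00691667 / (1 − 1.00692^(−18)).
Denominator 1 − (1+r)^(−18) = 0.116683241.
P = 20.3973 / 0.116683241 ≈ 174.81.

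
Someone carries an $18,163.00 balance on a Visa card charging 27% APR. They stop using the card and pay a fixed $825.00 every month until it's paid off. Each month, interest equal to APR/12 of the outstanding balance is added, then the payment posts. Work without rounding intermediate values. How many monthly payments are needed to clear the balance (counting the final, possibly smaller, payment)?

Monthly rate r = 27%/12 = 2.25% = 0.0225.
Recurrence: B ← B·(1+r) − $825.00.
Month 1: interest $408.67; balance after payment $17,746.67.
Month 2: interest $399.30; balance after payment $17,320.97.
Closed form: n = −ln(1 − rB₀/P)/ln(1+r) = −ln(0.50465)/ln(1.0225) ≈ 30.736, so the balance reaches zero during payment 31.

31 payments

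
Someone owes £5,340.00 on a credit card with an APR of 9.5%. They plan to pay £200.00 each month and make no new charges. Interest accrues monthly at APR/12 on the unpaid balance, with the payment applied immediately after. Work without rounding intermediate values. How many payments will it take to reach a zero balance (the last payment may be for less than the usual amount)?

Monthly rate r = 9.5%/12 = 0.791667% = 0.00791667.
Recurrence: B ← B·(1+r) − £200.00.
Month 1: interest £42.28; balance after payment £5,182.27.
Month 2: interest £41.03; balance after payment £5,023.30.
Closed form: n = −ln(1 − rB₀/P)/ln(1+r) = −ln(0.78862)/ln(1.00792) ≈ 30.114, so the balance reaches zero during payment 31.

31 months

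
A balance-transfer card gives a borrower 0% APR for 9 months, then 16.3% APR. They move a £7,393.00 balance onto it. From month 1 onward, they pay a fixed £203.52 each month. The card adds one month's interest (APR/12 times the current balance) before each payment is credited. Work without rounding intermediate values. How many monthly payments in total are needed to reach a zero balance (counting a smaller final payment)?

44 payments

Promo months 1–9 at r₀ = 0%/12 = 0; months 10+ at r₁ = 16.3%/12 = 0.0135833.
After month 9 (no interest yet): B = £7,393.00 − 9·£203.52 = £5,561.32.
Then at r₁ with £203.52/mo: n₂ = −ln(1 − r₁·B/P)/ln(1+r₁) ≈ 34.38 → 35 more payments.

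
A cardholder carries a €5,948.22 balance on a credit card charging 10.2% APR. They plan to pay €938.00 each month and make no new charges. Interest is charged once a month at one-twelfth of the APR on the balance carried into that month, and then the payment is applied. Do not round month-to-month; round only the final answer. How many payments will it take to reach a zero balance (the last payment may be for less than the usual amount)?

Monthly rate r = 10.2%/12 = 0.85% = 0.0085.
Recurrence: B ← B·(1+r) − €938.00.
Month 1: interest €50.56; balance after payment €5,060.78.
Month 2: interest €43.02; balance after payment €4,165.80.
Closed form: n = −ln(1 − rB₀/P)/ln(1+r) = −ln(0.9461)/ln(1.0085) ≈ 6.546, so the balance reaches zero during payment 7.

7 months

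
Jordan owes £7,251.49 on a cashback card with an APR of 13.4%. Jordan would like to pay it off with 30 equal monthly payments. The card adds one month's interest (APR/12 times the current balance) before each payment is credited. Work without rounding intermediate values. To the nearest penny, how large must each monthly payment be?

Monthly rate r = 13.4%/12 = 1.11667% = 0.0111667.
Level-payment amortization: P = B₀·r / (1 − (1+r)^(−n)) = 7251.49·0.0111667 / (1 − 1.01117^(−30)).
Denominator 1 − (1+r)^(−30) = 0.283332578.
P = 80.975 / 0.283332578 ≈ 285.79.

£285.79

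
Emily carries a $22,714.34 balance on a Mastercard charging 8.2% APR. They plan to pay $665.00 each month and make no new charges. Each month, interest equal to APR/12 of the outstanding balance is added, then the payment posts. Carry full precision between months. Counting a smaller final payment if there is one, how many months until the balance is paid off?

Monthly rate r = 8.2%/12 = 0.683333% = 0.00683333.
Recurrence: B ← B·(1+r) − $665.00.
Month 1: interest $155.21; balance after payment $22,204.55.
Month 2: interest $151.73; balance after payment $21,691.29.
Closed form: n = −ln(1 − rB₀/P)/ln(1+r) = −ln(0.76659)/ln(1.00683) ≈ 39.030, so the balance reaches zero during payment 40.

40 months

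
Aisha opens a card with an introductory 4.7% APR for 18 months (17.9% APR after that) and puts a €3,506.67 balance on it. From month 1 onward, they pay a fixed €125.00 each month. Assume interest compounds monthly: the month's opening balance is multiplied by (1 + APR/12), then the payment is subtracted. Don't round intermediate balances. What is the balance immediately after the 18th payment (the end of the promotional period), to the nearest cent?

€1,435.80

Promo months 1–18 at r₀ = 4.7%/12 = 0.00391667; months 19+ at r₁ = 17.9%/12 = 0.0149167.
After month 18: iterate B ← B·(1+r₀) − €125.00 for 18 months → €1,435.80.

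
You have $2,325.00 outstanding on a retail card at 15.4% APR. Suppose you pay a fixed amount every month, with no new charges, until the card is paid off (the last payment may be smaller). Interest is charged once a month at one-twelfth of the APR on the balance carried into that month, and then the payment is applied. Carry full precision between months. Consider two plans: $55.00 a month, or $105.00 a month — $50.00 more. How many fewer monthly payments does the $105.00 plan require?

Monthly rate r = 15.4%/12 = 1.28333% = 0.0128333.
At $55.00/mo: n = ⌈−ln(1 − rB₀/P)/ln(1+r)⌉ = 62 payments (last $17.87); total interest = total paid − $2,325.00 = $1,047.87.
At $105.00/mo: 27 payments (last $22.87); total interest $427.87.
Payments saved = 62 − 27 = 35.

35 fewer payments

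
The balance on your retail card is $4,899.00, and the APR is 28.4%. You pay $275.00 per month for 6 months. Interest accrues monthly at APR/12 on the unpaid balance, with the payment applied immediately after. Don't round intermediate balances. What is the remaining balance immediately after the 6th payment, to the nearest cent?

$3,886.38

Monthly rate r = 28.4%/12 = 2.36667% = 0.0236667.
Each month: B ← B·(1+r) − $275.00.
Month 1: interest $115.94; balance after payment $4,739.94.
Month 2: interest $112.18; balance after payment $4,577.12.
Month 3: interest $108.33; balance after payment $4,410.45.
Month 4: interest $104.38; balance after payment $4,239.83.
Month 5: interest $100.34; balance after payment $4,065.17.
Month 6: interest $96.21; balance after payment $3,886.38.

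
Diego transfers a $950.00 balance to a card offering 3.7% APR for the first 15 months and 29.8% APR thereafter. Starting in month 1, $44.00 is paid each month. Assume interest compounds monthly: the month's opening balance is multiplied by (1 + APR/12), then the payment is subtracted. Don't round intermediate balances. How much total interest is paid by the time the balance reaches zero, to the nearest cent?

$67.92

Promo months 1–15 at r₀ = 3.7%/12 = 0.00308333; months 16+ at r₁ = 29.8%/12 = 0.0248333.
After month 15: iterate B ← B·(1+r₀) − $44.00 for 15 months → $320.46.
Then at r₁ with $44.00/mo: n₂ = −ln(1 − r₁·B/P)/ln(1+r₁) ≈ 8.13 → 9 more payments.
Total paid = 23·$44.00 + $5.92 = $1,017.92; interest = $1,017.92 − $950.00 = $67.92.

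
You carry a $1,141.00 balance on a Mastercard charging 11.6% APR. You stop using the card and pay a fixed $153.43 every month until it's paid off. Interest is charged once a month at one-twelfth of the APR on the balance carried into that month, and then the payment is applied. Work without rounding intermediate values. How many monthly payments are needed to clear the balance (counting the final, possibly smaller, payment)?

Monthly rate r = 11.6%/12 = 0.966667% = 0.00966667.
Recurrence: B ← B·(1+r) − $153.43.
Month 1: interest $11.03; balance after payment $998.60.
Month 2: interest $9.65; balance after payment $854.82.
Closed form: n = −ln(1 − rB₀/P)/ln(1+r) = −ln(0.92811)/ln(1.00967) ≈ 7.755, so the balance reaches zero during payment 8.

8 payments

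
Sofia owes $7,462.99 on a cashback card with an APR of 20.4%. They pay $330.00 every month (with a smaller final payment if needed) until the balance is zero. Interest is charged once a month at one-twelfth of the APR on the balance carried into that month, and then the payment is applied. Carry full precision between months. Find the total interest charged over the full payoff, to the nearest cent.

Monthly rate r = 20.4%/12 = 1.7% = 0.017.
Payoff takes n = ⌈−ln(1 − rB₀/P)/ln(1+r)⌉ = ⌈28.786⌉ = 29 payments; the last is $259.88.
Total paid = 28·$330.00 + $259.88 = $9,499.88.
Total interest = total paid − principal = $9,499.88 − $7,462.99 = $2,036.89.

$2,036.89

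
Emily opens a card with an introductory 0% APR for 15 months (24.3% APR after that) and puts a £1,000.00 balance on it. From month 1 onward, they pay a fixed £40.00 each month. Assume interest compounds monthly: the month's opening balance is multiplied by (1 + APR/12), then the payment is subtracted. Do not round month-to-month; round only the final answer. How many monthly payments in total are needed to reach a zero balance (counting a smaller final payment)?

27 payments

Promo months 1–15 at r₀ = 0%/12 = 0; months 16+ at r₁ = 24.3%/12 = 0.02025.
After month 15 (no interest yet): B = £1,000.00 − 15·£40.00 = £400.00.
Then at r₁ with £40.00/mo: n₂ = −ln(1 − r₁·B/P)/ln(1+r₁) ≈ 11.29 → 12 more payments.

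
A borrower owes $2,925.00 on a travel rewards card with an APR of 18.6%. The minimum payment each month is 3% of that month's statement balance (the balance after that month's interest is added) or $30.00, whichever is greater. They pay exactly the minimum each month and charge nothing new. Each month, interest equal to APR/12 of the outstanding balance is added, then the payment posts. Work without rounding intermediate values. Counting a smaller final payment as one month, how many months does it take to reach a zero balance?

Monthly rate r = 18.6%/12 = 1.55% = 0.0155.
While 3% of the post-interest balance exceeds $30.00, each month B ← (B·(1+r))·(1 − 0.03), i.e. B shrinks by the factor (1+r)·0.97 = 0.98503.
This holds for months 1–73. Entering month 74 the balance is $972.96; 3% of the post-interest balance is now below $30.00, so the flat $30.00 minimum applies from here.
From month 74 a fixed $30.00 at rate r clears $972.96 in 46 more payments. Total: 73 + 46 = 119 months.

119 months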